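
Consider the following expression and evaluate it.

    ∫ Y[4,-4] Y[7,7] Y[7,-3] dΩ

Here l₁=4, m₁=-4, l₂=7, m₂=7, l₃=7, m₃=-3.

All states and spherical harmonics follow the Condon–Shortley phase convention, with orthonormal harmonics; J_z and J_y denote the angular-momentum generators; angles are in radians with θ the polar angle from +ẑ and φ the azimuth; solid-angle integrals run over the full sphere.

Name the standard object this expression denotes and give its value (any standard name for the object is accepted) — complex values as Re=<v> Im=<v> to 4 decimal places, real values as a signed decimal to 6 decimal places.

This is a Gaunt coefficient — the integral of a triple product of spherical harmonics over the sphere.
m-sum 0 ✓  L=18 even ✓  3≤7≤11 ✓
Π(2lᵢ+1) = 9×15×15 = 2025
triangle coeff Δ(4,7,7) = 1/58198140
Σ_t [0,4]: t=0:+1/17418240 t=1:−1/622080 t=2:+1/230400 t=3:−1/622080 t=4:+1/17418240 = 1/806400
(3j)²=2268/230945 [(4 7 7; 0 0 0)], sign=-1
Σ_t [4,4]: t=4:+1/2090188800 = 1/2090188800
(3j)²=7/5814 [(4 7 7; -4 7 -3)], sign=+1
⇒ 4πI² = 357210/14919047
I = (-1)√(357210/14919047/(4π)) = -0.04365021

Gaunt coefficient, -0.043650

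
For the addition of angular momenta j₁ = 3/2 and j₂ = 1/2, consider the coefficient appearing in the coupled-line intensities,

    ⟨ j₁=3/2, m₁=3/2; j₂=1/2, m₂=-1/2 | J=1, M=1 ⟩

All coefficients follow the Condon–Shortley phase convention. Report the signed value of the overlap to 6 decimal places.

j₁+j₂−J=1  J+j₁−j₂=2  J−j₁+j₂=0  j₁+j₂+J+1=4
(j₁±m₁, j₂±m₂, J±M) = (3,0,0,1,2,0)
P² = 3
sum k=0..0:
  [0] +1/2 = 1/2
S = 1/2
C² = P²·S² = 3/4 ; C = +0.866025

+√(3/4) ≈ +0.866025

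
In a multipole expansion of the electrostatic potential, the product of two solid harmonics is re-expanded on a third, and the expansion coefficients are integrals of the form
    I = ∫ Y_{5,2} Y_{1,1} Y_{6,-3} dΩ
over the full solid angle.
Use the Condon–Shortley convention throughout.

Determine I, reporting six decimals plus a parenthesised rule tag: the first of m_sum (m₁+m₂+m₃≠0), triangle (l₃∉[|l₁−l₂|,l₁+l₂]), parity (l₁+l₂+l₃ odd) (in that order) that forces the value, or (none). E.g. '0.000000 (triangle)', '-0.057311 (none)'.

-0.245154 (none)

m-sum 0 ✓  L=12 even ✓  4≤6≤6 ✓
Π(2lᵢ+1) = 11×3×13 = 429
triangle coeff Δ(5,1,6) = 1/858
Σ_t [0,0]: t=0:+1/14400 = 1/14400
(3j)²=6/143 [(5 1 6; 0 0 0)], sign=+1
Σ_t [0,0]: t=0:+1/60480 = 1/60480
(3j)²=6/143 [(5 1 6; 2 1 -3)], sign=-1
⇒ 4πI² = 108/143
I = (-1)√(108/143/(4π)) = -0.24515397
No selection rule forces the value: the integral is nonzero (none).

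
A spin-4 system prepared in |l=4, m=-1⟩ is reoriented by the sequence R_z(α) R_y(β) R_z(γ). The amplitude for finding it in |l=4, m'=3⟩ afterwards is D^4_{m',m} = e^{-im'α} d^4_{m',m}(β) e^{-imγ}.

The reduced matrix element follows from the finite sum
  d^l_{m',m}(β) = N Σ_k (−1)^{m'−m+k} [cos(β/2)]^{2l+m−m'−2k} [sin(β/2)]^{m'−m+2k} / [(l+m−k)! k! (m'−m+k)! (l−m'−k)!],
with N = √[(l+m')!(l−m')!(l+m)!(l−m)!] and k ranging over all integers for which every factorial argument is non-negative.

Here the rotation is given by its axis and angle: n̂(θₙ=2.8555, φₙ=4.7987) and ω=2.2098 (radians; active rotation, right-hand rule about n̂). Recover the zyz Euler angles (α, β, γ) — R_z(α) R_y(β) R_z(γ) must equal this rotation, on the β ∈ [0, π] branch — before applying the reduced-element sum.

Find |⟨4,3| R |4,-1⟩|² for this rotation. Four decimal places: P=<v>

Axis–angle → zyz. n̂ = (sinθₙcosφₙ, sinθₙsinφₙ, cosθₙ) = (+0.024327, -0.281155, -0.959354), ω = 2.2098.
R = I cosω + sinω [n̂]ₓ + (1−cosω) n̂n̂ᵀ gives
  R = [-0.595451, +0.759145, -0.262938; -0.780983, -0.470204, +0.411065; +0.188423, +0.450119, +0.872863]
β = atan2(√(R₁₃²+R₂₃²), R₃₃) = 0.509758; α = atan2(R₂₃, R₁₃) mod 2π = 2.139862; γ = atan2(R₃₂, −R₃₁) mod 2π = 1.967240
Split into d^4_{3,-1}(β=0.5098) × two z-phases.
c=cos(0.509758/2)=0.967694, s=sin(0.509758/2)=0.252128; N=√[5040·1·6·120]=1904.940944
The bounds max(0,m−m')=0 and min(l+m,l−m')=1 give 2 terms
  k=0: (−1)^4·1904.9409/(144)·0.9677^4·0.2521^4 = +0.046877
  k=1: (−1)^5·1904.9409/(240)·0.9677^2·0.2521^6 = -0.001909
d^4_{3,-1}(0.5098) = +0.046877 -0.001909 = +0.044967
|D^4_{3,-1}|² = |d^4_{3,-1}(β)|² = (+0.044967)² = 0.002022 (the z-rotation phases have unit modulus)

P=0.0020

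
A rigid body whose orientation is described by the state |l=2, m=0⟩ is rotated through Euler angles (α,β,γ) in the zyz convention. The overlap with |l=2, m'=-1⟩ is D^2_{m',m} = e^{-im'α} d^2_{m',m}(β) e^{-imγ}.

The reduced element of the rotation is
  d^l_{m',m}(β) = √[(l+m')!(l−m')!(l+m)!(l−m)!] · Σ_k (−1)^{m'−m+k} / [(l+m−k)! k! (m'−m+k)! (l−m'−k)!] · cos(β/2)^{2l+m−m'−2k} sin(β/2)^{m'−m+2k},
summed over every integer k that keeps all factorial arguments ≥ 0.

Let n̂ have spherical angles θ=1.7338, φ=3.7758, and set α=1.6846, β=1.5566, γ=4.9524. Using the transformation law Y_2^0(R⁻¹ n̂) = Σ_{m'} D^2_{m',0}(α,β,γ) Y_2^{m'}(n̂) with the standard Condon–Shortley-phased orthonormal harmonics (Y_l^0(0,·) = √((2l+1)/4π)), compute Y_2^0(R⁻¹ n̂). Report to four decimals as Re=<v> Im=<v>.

Re=-0.0855 Im=0.0000

Need the full column D^2_{m',0} for m'=−2..2 at α=1.6846, β=1.5566, γ=4.9524.
cos(β/2)=0.712108, sin(β/2)=0.702070
d^2_{-2,0}: single k=2 term ⇒ +0.612249;  D = -0.596459-0.138152i
d^2_{-1,0}: k∈[1..2] ⇒ +0.621003 -0.603618 = +0.017385;  D = -0.001974+0.017272i
d^2_{0,0}: k∈[0..2] ⇒ +0.257148 -0.999798 +0.242952 = -0.499698;  D = -0.499698+0.000000i
d^2_{1,0}: k∈[0..1] ⇒ -0.621003 +0.603618 = -0.017385;  D = +0.001974+0.017272i
d^2_{2,0}: single k=0 term ⇒ +0.612249;  D = -0.596459+0.138152i
Y_2^{m'}(θ=1.7338,φ=3.7758) and Σ D·Y over m':
  (-0.5965-0.1382i)·(+0.1120-0.3590i)  (-0.0020+0.0173i)·(+0.0997-0.0733i)  (-0.4997+0.0000i)·(-0.2905+0.0000i)  (+0.0020+0.0173i)·(-0.0997-0.0733i)  (-0.5965+0.1382i)·(+0.1120+0.3590i)
Y_2^0(R⁻¹ n̂) = -0.085524+0.000000i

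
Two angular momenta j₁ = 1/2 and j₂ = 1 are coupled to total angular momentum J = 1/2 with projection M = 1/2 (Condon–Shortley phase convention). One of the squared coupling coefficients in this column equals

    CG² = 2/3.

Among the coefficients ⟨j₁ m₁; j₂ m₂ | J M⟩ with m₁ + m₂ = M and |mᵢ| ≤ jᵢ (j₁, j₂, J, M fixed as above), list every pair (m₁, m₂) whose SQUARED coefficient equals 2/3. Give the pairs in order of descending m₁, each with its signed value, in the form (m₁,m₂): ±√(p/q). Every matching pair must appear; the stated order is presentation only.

(-1/2,1): −√(2/3)

Admissible pairs with m₁+m₂ = M = 1/2: (-1/2,1), (1/2,0)
  (m₁,m₂)=(1/2,0): CG² = 1/3, CG = +√(1/3)
  (m₁,m₂)=(-1/2,1): CG² = 2/3, CG = −√(2/3)   ← matches the target
Pairs with CG² = 2/3: (-1/2,1): −√(2/3)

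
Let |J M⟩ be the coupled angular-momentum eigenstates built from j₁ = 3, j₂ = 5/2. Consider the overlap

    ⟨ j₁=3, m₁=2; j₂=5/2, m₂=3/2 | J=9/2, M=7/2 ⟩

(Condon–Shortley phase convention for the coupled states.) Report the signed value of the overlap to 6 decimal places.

+0.100504  (= +√(1/99))

√[10·1!5!4!/11! · 5!1!4!1!8!1!] = √(921600/11)
  +(−1)^0/∏(0,1,1,4,4,0)! = 1/576  (running 1/576)
  +(−1)^1/∏(1,0,0,3,5,1)! = -1/720  (running 1/2880)
⟨..|..⟩ = √(921600/11)·(1/2880) = +0.100504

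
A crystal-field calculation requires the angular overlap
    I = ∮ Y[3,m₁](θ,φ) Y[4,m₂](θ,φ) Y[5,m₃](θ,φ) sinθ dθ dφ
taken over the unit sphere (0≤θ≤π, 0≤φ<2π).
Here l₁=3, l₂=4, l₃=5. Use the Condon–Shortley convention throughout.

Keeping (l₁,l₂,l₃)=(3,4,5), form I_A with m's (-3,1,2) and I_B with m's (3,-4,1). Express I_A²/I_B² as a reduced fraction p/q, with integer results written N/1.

25/2

Same 3,4,5: normalisation and zero-m 3j drop out of the ratio.
A: Δ: 2! 4! 6! / 13! → 1/180180; sum: t=2:+1/1728 = 1/1728; 3j²(3 4 5; -3 1 2) = Δ·Π!·Σ² = 25/858  (sign -1)
B: Δ: 2! 4! 6! / 13! → 1/180180; sum: t=0:+1/34560 = 1/34560; 3j²(3 4 5; 3 -4 1) = Δ·Π!·Σ² = 1/429  (sign +1)
I_A²/I_B² = (25/858)/(1/429) = 25/2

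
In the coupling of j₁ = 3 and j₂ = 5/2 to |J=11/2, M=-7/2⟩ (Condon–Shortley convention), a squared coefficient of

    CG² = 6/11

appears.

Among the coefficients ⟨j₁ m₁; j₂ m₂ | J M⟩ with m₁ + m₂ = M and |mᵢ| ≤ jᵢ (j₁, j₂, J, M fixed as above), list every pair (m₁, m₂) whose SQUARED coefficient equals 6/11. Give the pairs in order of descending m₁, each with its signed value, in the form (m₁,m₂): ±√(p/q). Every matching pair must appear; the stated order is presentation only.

(-2,-3/2): +√(6/11)

Admissible pairs with m₁+m₂ = M = -7/2: (-3,-1/2), (-2,-3/2), (-1,-5/2)
  (m₁,m₂)=(-1,-5/2): CG² = 3/11, CG = +√(3/11)
  (m₁,m₂)=(-2,-3/2): CG² = 6/11, CG = +√(6/11)   ← matches the target
  (m₁,m₂)=(-3,-1/2): CG² = 2/11, CG = +√(2/11)
Pairs with CG² = 6/11: (-2,-3/2): +√(6/11)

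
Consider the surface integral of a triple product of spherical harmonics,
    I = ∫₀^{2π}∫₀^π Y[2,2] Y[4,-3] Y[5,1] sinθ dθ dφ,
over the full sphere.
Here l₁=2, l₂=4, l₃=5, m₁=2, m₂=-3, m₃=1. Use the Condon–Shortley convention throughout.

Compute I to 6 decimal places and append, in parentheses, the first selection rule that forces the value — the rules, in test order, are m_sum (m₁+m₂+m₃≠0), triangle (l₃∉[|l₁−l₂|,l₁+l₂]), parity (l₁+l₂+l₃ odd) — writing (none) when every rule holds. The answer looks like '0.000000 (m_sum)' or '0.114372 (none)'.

0.000000 (parity)

Σlᵢ=11 odd — θ-integrand is odd under cosθ→−cosθ; I=0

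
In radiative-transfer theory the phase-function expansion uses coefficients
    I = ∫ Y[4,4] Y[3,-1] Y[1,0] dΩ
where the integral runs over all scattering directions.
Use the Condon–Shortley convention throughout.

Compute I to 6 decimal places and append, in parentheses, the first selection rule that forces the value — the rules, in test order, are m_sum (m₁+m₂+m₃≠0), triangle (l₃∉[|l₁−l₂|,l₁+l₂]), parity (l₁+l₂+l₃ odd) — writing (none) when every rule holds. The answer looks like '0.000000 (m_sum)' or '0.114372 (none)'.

m-sum = 4 − 1 + 0 = 3 ≠ 0 ⇒ I = 0

0.000000 (m_sum)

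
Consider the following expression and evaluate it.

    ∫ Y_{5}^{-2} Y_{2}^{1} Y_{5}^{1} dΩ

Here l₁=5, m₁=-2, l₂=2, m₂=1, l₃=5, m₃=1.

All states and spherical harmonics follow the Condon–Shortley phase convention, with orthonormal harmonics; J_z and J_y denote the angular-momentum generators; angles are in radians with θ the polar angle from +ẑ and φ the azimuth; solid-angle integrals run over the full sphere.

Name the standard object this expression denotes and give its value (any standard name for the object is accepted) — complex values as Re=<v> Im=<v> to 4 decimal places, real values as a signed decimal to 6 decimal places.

Gaunt coefficient, +0.104819

This is a Gaunt coefficient — the integral of a triple product of spherical harmonics over the sphere.
Checks pass: Σm=0; 12 even; l₃=5∈[3,7].
(2·5+1)(2·2+1)(2·5+1) = 605
Δ: 2! 8! 2! / 13! → 1/38610
sum: t=0:+1/2880 t=1:−1/576 t=2:+1/2880 = -1/960
3j²(5 2 5; 0 0 0) = Δ·Π!·Σ² = 10/429  (sign +1)
sum: t=1:−1/2880 t=2:+1/1440 = 1/2880
3j²(5 2 5; -2 1 1) = Δ·Π!·Σ² = 7/715  (sign +1)
combine: 4πI² = 605·10/429·7/715 = 70/507
take √, sign +1: I = 0.10481902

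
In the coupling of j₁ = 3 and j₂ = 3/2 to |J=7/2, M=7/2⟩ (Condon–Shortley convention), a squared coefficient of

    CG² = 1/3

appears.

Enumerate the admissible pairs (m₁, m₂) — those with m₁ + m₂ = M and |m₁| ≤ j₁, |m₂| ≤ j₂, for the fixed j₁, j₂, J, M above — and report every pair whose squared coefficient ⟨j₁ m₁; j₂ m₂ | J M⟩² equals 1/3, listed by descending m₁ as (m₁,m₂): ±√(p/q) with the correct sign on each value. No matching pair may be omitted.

Admissible pairs with m₁+m₂ = M = 7/2: (2,3/2), (3,1/2)
  (m₁,m₂)=(3,1/2): CG² = 2/3, CG = +√(2/3)
  (m₁,m₂)=(2,3/2): CG² = 1/3, CG = −√(1/3)   ← matches the target
Pairs with CG² = 1/3: (2,3/2): −√(1/3)

(2,3/2): −√(1/3)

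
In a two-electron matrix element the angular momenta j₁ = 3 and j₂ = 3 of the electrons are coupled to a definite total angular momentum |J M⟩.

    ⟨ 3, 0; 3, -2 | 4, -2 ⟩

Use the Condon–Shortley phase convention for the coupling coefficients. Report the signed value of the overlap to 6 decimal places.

√[9·2!4!4!/11! · 3!3!1!5!2!6!] = √(124416/77)
  +(−1)^0/∏(0,2,3,1,1,3)! = 1/72  (running 1/72)
  +(−1)^1/∏(1,1,2,0,2,4)! = -1/96  (running 1/288)
⟨..|..⟩ = √(124416/77)·(1/288) = +0.139573

+0.139573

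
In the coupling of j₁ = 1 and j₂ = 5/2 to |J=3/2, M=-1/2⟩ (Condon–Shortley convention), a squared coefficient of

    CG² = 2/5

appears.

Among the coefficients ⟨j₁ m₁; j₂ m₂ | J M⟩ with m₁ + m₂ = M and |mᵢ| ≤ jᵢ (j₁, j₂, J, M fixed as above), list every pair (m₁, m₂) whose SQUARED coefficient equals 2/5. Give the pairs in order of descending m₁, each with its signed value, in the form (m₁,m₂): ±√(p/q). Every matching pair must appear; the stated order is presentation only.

Admissible pairs with m₁+m₂ = M = -1/2: (-1,1/2), (0,-1/2), (1,-3/2)
  (m₁,m₂)=(1,-3/2): CG² = 2/5, CG = +√(2/5)   ← matches the target
  (m₁,m₂)=(0,-1/2): CG² = 2/5, CG = −√(2/5)   ← matches the target
  (m₁,m₂)=(-1,1/2): CG² = 1/5, CG = +√(1/5)
Pairs with CG² = 2/5: (1,-3/2): +√(2/5); (0,-1/2): −√(2/5)

(1,-3/2): +√(2/5); (0,-1/2): −√(2/5)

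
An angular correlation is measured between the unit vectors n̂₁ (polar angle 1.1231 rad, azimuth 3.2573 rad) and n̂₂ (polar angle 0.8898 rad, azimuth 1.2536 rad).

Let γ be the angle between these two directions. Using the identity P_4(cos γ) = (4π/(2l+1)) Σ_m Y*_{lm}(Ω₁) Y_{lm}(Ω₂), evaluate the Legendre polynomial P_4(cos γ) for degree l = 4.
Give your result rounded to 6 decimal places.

Expand P_4 via completeness: Σ_{m} conj(Y_{4,m}) at Ω₁ times Y_{4,m} at Ω₂ —
  m=-4: (0.26147 + 0.13047j) × (0.04796 + 0.15395j) = -0.00755 + 0.04651j  (running Σ = -0.00755 + 0.04651j)
  m=-3: (-0.37323 - 0.13502j) × (-0.30096 + 0.21450j) = 0.14129 - 0.03942j  (running Σ = 0.13375 + 0.00709j)
  m=-2: (0.08249 + 0.01944j) × (-0.28861 - 0.21238j) = -0.01968 - 0.02313j  (running Σ = 0.11407 - 0.01604j)
  m=-1: (0.30959 + 0.03598j) × (-0.01628 + 0.04958j) = -0.00682 + 0.01476j  (running Σ = 0.10724 - 0.00127j)
  m=0: (-0.14733 + 0.00000j) × (-0.35885 + 0.00000j) = 0.05287 + 0.00000j  (running Σ = 0.16011 - 0.00127j)
  m=1: (-0.30959 + 0.03598j) × (0.01628 + 0.04958j) = -0.00682 - 0.01476j  (running Σ = 0.15329 - 0.01604j)
  m=2: (0.08249 - 0.01944j) × (-0.28861 + 0.21238j) = -0.01968 + 0.02313j  (running Σ = 0.13361 + 0.00709j)
  m=3: (0.37323 - 0.13502j) × (0.30096 + 0.21450j) = 0.14129 + 0.03942j  (running Σ = 0.27490 + 0.04651j)
  m=4: (0.26147 - 0.13047j) × (0.04796 - 0.15395j) = -0.00755 - 0.04651j  (running Σ = 0.26736 + 0.00000j)
Accumulated sum 0.26736 + 0.00000j; after 4π/(2l+1) scaling, 0.37330 + 0.00000j ⇒ P_4 = 0.373303

0.373303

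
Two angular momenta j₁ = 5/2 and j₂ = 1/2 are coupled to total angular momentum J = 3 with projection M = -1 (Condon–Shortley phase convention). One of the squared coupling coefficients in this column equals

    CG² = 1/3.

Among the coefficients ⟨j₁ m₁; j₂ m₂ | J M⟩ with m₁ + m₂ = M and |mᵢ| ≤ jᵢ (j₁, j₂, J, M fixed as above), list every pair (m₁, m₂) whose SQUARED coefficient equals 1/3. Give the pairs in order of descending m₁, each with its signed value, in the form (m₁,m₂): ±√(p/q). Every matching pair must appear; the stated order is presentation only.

Admissible pairs with m₁+m₂ = M = -1: (-3/2,1/2), (-1/2,-1/2)
  (m₁,m₂)=(-1/2,-1/2): CG² = 2/3, CG = +√(2/3)
  (m₁,m₂)=(-3/2,1/2): CG² = 1/3, CG = +√(1/3)   ← matches the target
Pairs with CG² = 1/3: (-3/2,1/2): +√(1/3)

(-3/2,1/2): +√(1/3)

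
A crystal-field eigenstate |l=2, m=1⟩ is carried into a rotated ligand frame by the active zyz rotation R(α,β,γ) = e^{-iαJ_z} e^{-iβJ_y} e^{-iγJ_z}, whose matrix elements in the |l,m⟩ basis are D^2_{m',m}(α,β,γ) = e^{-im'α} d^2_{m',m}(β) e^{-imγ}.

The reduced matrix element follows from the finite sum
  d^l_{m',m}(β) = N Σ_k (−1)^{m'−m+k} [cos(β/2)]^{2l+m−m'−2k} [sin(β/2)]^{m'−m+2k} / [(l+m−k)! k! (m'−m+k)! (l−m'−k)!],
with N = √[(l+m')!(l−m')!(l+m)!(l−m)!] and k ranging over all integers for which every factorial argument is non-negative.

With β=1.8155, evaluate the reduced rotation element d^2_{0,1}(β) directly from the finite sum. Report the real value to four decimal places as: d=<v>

d^2_{0,1}(β=1.8155) via the finite sum:
Half-angle: c=0.615521, s=0.788121. N=√(2·2·6·1)=4.898979
k∈{1,2} keeps every argument non-negative
  k=1: (−1)^0·4.8990/(2)·0.6155^3·0.7881^1 = +0.450190
  k=2: (−1)^1·4.8990/(2)·0.6155^1·0.7881^3 = -0.738068
d^2_{0,1}(1.8155) = +0.450190 -0.738068 = -0.287878

d=-0.2879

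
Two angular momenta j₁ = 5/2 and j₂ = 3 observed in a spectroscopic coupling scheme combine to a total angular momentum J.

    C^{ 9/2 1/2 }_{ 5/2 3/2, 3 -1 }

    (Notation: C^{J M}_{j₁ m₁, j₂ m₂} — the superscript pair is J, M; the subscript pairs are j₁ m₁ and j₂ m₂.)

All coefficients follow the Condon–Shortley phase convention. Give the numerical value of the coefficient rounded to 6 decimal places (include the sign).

+0.594588  (= +√(35/99))

√[10·1!4!5!/11! · 4!1!2!4!5!4!] = √(184320/77)
  +(−1)^0/∏(0,1,1,2,3,3)! = 1/72  (running 1/72)
  +(−1)^1/∏(1,0,0,1,4,4)! = -1/576  (running 7/576)
⟨..|..⟩ = √(184320/77)·(7/576) = +0.594588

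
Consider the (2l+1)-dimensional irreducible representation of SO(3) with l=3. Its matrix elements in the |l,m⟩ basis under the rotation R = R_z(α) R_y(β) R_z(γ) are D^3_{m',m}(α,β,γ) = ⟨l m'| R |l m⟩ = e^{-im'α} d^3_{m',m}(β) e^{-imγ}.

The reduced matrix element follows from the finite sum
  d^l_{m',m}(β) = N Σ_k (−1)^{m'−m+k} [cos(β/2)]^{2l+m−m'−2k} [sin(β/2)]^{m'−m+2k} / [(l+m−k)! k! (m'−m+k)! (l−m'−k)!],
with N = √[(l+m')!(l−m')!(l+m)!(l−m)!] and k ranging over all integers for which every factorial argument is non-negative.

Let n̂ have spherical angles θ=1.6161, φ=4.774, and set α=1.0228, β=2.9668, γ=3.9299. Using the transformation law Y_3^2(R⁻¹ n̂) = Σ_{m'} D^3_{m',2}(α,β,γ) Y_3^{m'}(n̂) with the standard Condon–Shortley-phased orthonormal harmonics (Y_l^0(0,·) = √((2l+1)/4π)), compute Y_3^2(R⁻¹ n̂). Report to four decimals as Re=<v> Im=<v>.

Need the full column D^3_{m',2} for m'=−3..3 at α=1.0228, β=2.9668, γ=3.9299.
cos(β/2)=0.087285, sin(β/2)=0.996183
d^3_{-3,2}: single k=5 term ⇒ +0.209755;  D = +0.016556+0.209101i
d^3_{-2,2}: k∈[4..5] ⇒ +0.037515 -0.977318 = -0.939802;  D = -0.838329-0.424773i
d^3_{-1,2}: k∈[3..4] ⇒ +0.004158 -0.270792 = -0.266635;  D = -0.226779+0.140233i
d^3_{0,2}: k∈[2..3] ⇒ +0.000316 -0.041096 = -0.040780;  D = +0.000237+0.040780i
d^3_{1,2}: k∈[1..2] ⇒ +0.000016 -0.004158 = -0.004142;  D = +0.003548+0.002137i
d^3_{2,2}: k∈[0..1] ⇒ +0.000000 -0.000288 = -0.000288;  D = +0.000255-0.000133i
d^3_{3,2}: single k=0 term ⇒ -0.000012;  D = +0.000001-0.000012i
Y_3^{m'}(θ=1.6161,φ=4.774) and Σ D·Y over m':
  (+0.0166+0.2091i)·(-0.0764-0.4089i)  (-0.8383-0.4248i)·(+0.0458-0.0057i)  (-0.2268+0.1402i)·(-0.0197-0.3189i)  (+0.0002+0.0408i)·(+0.0505+0.0000i)  (+0.0035+0.0021i)·(+0.0197-0.3189i)  (+0.0003-0.0001i)·(+0.0458+0.0057i)  (+0.0000-0.0000i)·(+0.0764-0.4089i)
Y_3^2(R⁻¹ n̂) = +0.093344+0.033068i

Re=0.0933 Im=0.0331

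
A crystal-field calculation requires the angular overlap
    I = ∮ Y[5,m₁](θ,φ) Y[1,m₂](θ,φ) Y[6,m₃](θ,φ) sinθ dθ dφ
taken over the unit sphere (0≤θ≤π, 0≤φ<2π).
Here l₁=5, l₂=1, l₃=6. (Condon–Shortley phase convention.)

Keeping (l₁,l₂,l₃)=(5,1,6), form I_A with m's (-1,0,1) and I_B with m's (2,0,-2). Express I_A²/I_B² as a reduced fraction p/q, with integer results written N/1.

Same 5,1,6: normalisation and zero-m 3j drop out of the ratio.
A: Δ: 0! 10! 2! / 13! → 1/858; sum: t=0:+1/17280 = 1/17280; 3j²(5 1 6; -1 0 1) = Δ·Π!·Σ² = 35/858  (sign -1)
B: Δ: 0! 10! 2! / 13! → 1/858; sum: t=0:+1/30240 = 1/30240; 3j²(5 1 6; 2 0 -2) = Δ·Π!·Σ² = 16/429  (sign +1)
I_A²/I_B² = (35/858)/(16/429) = 35/32

35/32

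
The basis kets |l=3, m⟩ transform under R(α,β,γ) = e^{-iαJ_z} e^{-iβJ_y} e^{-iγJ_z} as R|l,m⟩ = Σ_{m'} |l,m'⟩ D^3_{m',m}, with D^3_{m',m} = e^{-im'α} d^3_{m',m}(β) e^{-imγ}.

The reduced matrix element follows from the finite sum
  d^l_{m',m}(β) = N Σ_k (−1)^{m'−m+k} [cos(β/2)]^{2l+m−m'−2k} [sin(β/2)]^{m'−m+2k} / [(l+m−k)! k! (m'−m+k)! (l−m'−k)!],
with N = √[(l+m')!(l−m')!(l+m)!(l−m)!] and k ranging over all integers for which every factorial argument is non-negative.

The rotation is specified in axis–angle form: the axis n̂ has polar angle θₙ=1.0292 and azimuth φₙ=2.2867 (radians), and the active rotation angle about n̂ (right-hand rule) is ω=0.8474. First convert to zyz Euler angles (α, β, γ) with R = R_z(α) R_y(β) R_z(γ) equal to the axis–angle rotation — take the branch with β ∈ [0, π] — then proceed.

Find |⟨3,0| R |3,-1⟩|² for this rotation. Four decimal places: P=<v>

Axis–angle → zyz. n̂ = (sinθₙcosφₙ, sinθₙsinφₙ, cosθₙ) = (-0.562374, +0.646522, +0.515505), ω = 0.8474.
R = I cosω + sinω [n̂]ₓ + (1−cosω) n̂n̂ᵀ gives
  R = [+0.768853, -0.509319, +0.386600; +0.263486, +0.803242, +0.534207; -0.582615, -0.308862, +0.751773]
β = atan2(√(R₁₃²+R₂₃²), R₃₃) = 0.720049; α = atan2(R₂₃, R₁₃) mod 2π = 0.944347; γ = atan2(R₃₂, −R₃₁) mod 2π = 5.795725
First d^3_{0,-1}(β=0.7200), then the phase factors e^{-i(0)α} and e^{-i(-1)γ}:
c=cos(0.720049/2)=0.935888, s=sin(0.720049/2)=0.352297; N=√[6·6·2·24]=41.569219
Admissible k: 0..2 (factorial args all ≥0)
  k=0: (−1)^1·41.5692/(12)·0.9359^5·0.3523^1 = -0.876233
  k=1: (−1)^2·41.5692/(4)·0.9359^3·0.3523^3 = +0.372487
  k=2: (−1)^3·41.5692/(12)·0.9359^1·0.3523^5 = -0.017594
d^3_{0,-1}(0.7200) = -0.876233 +0.372487 -0.017594 = -0.521340
|D^3_{0,-1}|² = |d^3_{0,-1}(β)|² = (-0.521340)² = 0.271795 (the z-rotation phases have unit modulus)

P=0.2718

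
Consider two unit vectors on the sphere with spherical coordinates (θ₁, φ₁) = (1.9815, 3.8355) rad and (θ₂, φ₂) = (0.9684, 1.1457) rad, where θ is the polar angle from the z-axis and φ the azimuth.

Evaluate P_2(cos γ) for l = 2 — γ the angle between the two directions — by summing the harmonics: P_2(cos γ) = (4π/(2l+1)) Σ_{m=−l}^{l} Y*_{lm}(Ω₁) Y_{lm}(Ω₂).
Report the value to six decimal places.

0.730941

Addition theorem: P_2(cos γ) = (4π/5) Σ_m Y*_{lm}(Ω₁) Y_{lm}(Ω₂), m = −2…2:
  m=-2: Y*=+0.059083+0.319280i  Y=-0.173048-0.197063i  product +0.052694-0.066894i
  m=-1: Y*=+0.217398+0.180859i  Y=+0.148751-0.328588i  product +0.091766-0.044531i
  m=+0: Y*=-0.164567-0.000000i  Y=-0.011616+0.000000i  product +0.001912+0.000000i
  m=+1: Y*=-0.217398+0.180859i  Y=-0.148751-0.328588i  product +0.091766+0.044531i
  m=+2: Y*=+0.059083-0.319280i  Y=-0.173048+0.197063i  product +0.052694+0.066894i
Σ over m = +0.290832+0.000000i; ×(4π/5) → +0.730941+0.000000i. Real part: 0.730941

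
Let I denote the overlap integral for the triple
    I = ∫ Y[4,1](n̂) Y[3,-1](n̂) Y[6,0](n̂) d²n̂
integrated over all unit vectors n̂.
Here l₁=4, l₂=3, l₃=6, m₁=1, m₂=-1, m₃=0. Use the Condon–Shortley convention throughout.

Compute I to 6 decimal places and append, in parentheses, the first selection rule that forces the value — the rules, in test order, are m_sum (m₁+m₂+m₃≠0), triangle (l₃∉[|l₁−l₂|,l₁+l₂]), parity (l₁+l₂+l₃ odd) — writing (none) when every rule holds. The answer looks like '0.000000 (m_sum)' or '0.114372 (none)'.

Σlᵢ=13 odd — θ-integrand is odd under cosθ→−cosθ; I=0

0.000000 (parity)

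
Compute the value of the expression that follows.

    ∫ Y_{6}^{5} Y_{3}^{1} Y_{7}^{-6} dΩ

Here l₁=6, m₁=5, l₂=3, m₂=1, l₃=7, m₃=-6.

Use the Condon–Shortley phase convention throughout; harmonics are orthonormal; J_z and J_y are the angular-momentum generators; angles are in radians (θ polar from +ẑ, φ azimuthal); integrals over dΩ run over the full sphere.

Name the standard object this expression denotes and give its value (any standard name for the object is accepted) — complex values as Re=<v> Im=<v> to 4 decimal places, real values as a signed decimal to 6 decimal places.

This is a Gaunt coefficient — the integral of a triple product of spherical harmonics over the sphere.
Rules hold: Σm=0, L=16 even, 3≤7≤9.
N = 13·7·15 = 1365
Δ = 2!·10!·4!/17! = 1/2042040
Racah Σ t=0..2: t=0:+1/207360 t=1:−1/57600 t=2:+1/207360 = -1/129600
⇒ 3j(6 3 7; 0 0 0)² = 168/12155, sgn +1
Racah Σ t=0..1: t=0:+1/17418240 t=1:−1/21772800 = 1/87091200
⇒ 3j(6 3 7; 5 1 -6)² = 11/14280, sgn -1
4πI² = N·(3j₀)²·(3jₘ)² = 21/1445
I = -1·√(0.0145329/4π) = -0.03400719

Gaunt coefficient, -0.034007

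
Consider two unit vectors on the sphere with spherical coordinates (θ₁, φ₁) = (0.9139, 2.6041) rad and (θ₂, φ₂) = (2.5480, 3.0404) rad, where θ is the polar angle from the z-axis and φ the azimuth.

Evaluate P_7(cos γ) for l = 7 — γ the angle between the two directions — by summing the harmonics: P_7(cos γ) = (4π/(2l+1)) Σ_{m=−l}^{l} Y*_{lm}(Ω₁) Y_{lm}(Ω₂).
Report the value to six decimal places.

0.207063

Term-by-term m-sum for l=7 (normalisation 4π/15 = 0.837758):
  [-7]  conj(Y_{7,-7})(Ω₁) = 0.07943 - 0.05680j ; Y_{7,-7}(Ω₂) = -0.00650 - 0.00557j ; Δ = -0.00083 - 0.00007j
  [-6]  conj(Y_{7,-6})(Ω₁) = -0.28077 + 0.02346j ; Y_{7,-6}(Ω₂) = -0.03901 - 0.02710j ; Δ = 0.01159 + 0.00669j
  [-5]  conj(Y_{7,-5})(Ω₁) = 0.39510 + 0.19287j ; Y_{7,-5}(Ω₂) = -0.13940 - 0.07724j ; Δ = -0.04018 - 0.05740j
  [-4]  conj(Y_{7,-4})(Ω₁) = -0.17823 - 0.27253j ; Y_{7,-4}(Ω₂) = -0.32472 - 0.13912j ; Δ = 0.01996 + 0.11329j
  [-3]  conj(Y_{7,-3})(Ω₁) = -0.00395 - 0.09476j ; Y_{7,-3}(Ω₂) = -0.46497 - 0.14566j ; Δ = -0.01196 + 0.04464j
  [-2]  conj(Y_{7,-2})(Ω₁) = -0.17485 + 0.32327j ; Y_{7,-2}(Ω₂) = -0.27559 - 0.05655j ; Δ = 0.06647 - 0.07920j
  [-1]  conj(Y_{7,-1})(Ω₁) = 0.05413 - 0.03226j ; Y_{7,-1}(Ω₂) = 0.24068 + 0.02444j ; Δ = 0.01382 - 0.00644j
  [+0]  conj(Y_{7,0})(Ω₁) = 0.34792 + 0.00000j ; Y_{7,0}(Ω₂) = 0.37208 + 0.00000j ; Δ = 0.12945 + 0.00000j
  [+1]  conj(Y_{7,1})(Ω₁) = -0.05413 - 0.03226j ; Y_{7,1}(Ω₂) = -0.24068 + 0.02444j ; Δ = 0.01382 + 0.00644j
  [+2]  conj(Y_{7,2})(Ω₁) = -0.17485 - 0.32327j ; Y_{7,2}(Ω₂) = -0.27559 + 0.05655j ; Δ = 0.06647 + 0.07920j
  [+3]  conj(Y_{7,3})(Ω₁) = 0.00395 - 0.09476j ; Y_{7,3}(Ω₂) = 0.46497 - 0.14566j ; Δ = -0.01196 - 0.04464j
  [+4]  conj(Y_{7,4})(Ω₁) = -0.17823 + 0.27253j ; Y_{7,4}(Ω₂) = -0.32472 + 0.13912j ; Δ = 0.01996 - 0.11329j
  [+5]  conj(Y_{7,5})(Ω₁) = -0.39510 + 0.19287j ; Y_{7,5}(Ω₂) = 0.13940 - 0.07724j ; Δ = -0.04018 + 0.05740j
  [+6]  conj(Y_{7,6})(Ω₁) = -0.28077 - 0.02346j ; Y_{7,6}(Ω₂) = -0.03901 + 0.02710j ; Δ = 0.01159 - 0.00669j
  [+7]  conj(Y_{7,7})(Ω₁) = -0.07943 - 0.05680j ; Y_{7,7}(Ω₂) = 0.00650 - 0.00557j ; Δ = -0.00083 + 0.00007j
Total Σ_m = 0.24716 - 0.00000j. Multiply by 0.837758: 0.20706 - 0.00000j. P_7(cos γ) = 0.207063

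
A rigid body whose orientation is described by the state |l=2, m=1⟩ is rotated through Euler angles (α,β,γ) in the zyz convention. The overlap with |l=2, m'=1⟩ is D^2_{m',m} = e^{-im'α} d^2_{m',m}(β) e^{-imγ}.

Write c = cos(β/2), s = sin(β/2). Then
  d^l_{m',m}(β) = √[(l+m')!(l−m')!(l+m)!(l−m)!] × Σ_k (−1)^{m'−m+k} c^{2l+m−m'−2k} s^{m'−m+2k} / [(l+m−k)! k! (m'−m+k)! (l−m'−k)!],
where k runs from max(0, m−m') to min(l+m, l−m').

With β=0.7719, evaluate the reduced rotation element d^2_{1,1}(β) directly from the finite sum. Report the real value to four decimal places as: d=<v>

d^2_{1,1}(β=0.7719) via the finite sum:
Half-angle: c=0.926441, s=0.376439. N=√(6·1·6·1)=6.000000
k: max(0,(1)−(1))=0 … min(2+(1),2−(1))=1
  k=0: (−1)^0·6.0000/(6)·0.9264^4·0.3764^0 = +0.736667
  k=1: (−1)^1·6.0000/(2)·0.9264^2·0.3764^2 = -0.364878
d^2_{1,1}(0.7719) = +0.736667 -0.364878 = +0.371790

d=0.3718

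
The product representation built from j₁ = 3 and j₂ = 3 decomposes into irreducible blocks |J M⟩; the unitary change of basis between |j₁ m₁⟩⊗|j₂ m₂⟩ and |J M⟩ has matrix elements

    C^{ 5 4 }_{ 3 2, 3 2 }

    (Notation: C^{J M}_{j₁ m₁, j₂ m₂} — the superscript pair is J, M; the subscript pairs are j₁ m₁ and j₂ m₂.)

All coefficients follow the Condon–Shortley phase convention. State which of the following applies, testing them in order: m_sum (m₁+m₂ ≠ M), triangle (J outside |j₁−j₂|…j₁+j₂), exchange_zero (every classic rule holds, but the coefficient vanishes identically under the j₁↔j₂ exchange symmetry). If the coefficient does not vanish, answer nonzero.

m-sum: m₁+m₂ = 2+2 = 4, M = 4  ✓
triangle: |j₁−j₂| = 0 ≤ J = 5 ≤ j₁+j₂ = 6  ✓
exchange: j₁=j₂ and m₁=m₂, and (−1)^(j₁+j₂−J) = (−1)^1 = −1 forces ⟨j₁m₁;j₂m₂|JM⟩ = −⟨j₂m₂;j₁m₁|JM⟩ = −⟨j₁m₁;j₂m₂|JM⟩ ⇒ the coefficient vanishes identically
Racah sum check: Σ_k collapses to 0 ⇒ CG = 0

exchange_zero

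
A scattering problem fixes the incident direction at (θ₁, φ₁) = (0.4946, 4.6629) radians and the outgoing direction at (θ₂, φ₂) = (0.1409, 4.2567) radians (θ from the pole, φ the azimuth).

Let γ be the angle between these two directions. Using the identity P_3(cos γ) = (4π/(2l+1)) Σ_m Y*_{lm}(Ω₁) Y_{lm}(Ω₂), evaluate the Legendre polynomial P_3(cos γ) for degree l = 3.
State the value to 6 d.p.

Summing Y*_{l m}(θ₁,φ₁)·Y_{l m}(θ₂,φ₂) over m ∈ [−3, 3]; prefactor 4π/(2·3+1) = 1.795196:
  term(m=-3) = (0.000018, 0.000048)   from Y*(Ω₁)=(0.006601, 0.044133), Y(Ω₂)=(0.001132, -0.000234)
  term(m=-2) = (0.002782, 0.002936)   from Y*(Ω₁)=(-0.201686, 0.020028), Y(Ω₂)=(-0.012226, -0.015772)
  term(m=-1) = (0.071700, 0.030840)   from Y*(Ω₁)=(-0.021806, -0.440260), Y(Ω₂)=(-0.077924, 0.158999)
  term(m=+0) = (0.201533, 0.000000)   from Y*(Ω₁)=(0.286871, -0.000000), Y(Ω₂)=(0.702522, 0.000000)
  term(m=+1) = (0.071700, -0.030840)   from Y*(Ω₁)=(0.021806, -0.440260), Y(Ω₂)=(0.077924, 0.158999)
  term(m=+2) = (0.002782, -0.002936)   from Y*(Ω₁)=(-0.201686, -0.020028), Y(Ω₂)=(-0.012226, 0.015772)
  term(m=+3) = (0.000018, -0.000048)   from Y*(Ω₁)=(-0.006601, 0.044133), Y(Ω₂)=(-0.001132, -0.000234)
Accumulated sum (0.350532, 0.000000); after 4π/(2l+1) scaling, (0.629273, 0.000000) ⇒ P_3 = 0.629273

0.629273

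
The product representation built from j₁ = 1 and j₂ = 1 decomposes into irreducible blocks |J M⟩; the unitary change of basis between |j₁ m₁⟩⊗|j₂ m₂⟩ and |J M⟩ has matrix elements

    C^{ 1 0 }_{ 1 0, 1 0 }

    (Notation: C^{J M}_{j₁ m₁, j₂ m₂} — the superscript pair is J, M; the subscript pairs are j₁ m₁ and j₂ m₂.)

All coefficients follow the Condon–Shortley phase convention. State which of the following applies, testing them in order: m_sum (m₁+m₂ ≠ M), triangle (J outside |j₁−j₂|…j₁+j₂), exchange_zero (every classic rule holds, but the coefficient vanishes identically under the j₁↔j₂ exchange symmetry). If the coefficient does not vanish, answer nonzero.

exchange_zero

m-sum: m₁+m₂ = 0+0 = 0, M = 0  ✓
triangle: |j₁−j₂| = 0 ≤ J = 1 ≤ j₁+j₂ = 2  ✓
exchange: j₁=j₂ and m₁=m₂, and (−1)^(j₁+j₂−J) = (−1)^1 = −1 forces ⟨j₁m₁;j₂m₂|JM⟩ = −⟨j₂m₂;j₁m₁|JM⟩ = −⟨j₁m₁;j₂m₂|JM⟩ ⇒ the coefficient vanishes identically
Racah sum check: Σ_k collapses to 0 ⇒ CG = 0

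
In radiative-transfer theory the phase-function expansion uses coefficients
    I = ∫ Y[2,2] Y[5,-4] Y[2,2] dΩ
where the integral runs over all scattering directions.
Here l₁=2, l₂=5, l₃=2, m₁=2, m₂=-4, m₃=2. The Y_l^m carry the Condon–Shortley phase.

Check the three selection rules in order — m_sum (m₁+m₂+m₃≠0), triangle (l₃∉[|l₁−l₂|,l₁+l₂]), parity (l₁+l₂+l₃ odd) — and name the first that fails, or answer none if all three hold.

m₁+m₂+m₃ = 2 − 4 + 2 = 0  ✓
triangle: need |l₁−l₂| ≤ l₃ ≤ l₁+l₂ = [3,7]; l₃=2 is outside  ✗
parity: l₁+l₂+l₃ = 9 is odd

triangle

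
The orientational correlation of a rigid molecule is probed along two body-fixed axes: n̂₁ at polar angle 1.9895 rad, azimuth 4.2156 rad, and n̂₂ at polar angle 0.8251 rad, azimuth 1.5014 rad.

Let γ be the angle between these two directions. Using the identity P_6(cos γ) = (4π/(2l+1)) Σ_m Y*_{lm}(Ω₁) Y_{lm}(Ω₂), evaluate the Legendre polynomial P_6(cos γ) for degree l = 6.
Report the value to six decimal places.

-0.306245

Addition theorem: P_6(cos γ) = (4π/13) Σ_m Y*_{lm}(Ω₁) Y_{lm}(Ω₂), m = −6…6:
  m=-6: Y*=(0.277309, 0.044996)  Y=(-0.069438, -0.030708)  product (-0.017874, -0.011640)
  m=-5: Y*=(0.264728, -0.342760)  Y=(0.082606, -0.228438)  product (-0.056431, -0.088788)
  m=-4: Y*=(-0.082270, -0.186043)  Y=(0.406085, 0.115711)  product (-0.011882, -0.085069)
  m=-3: Y*=(0.237881, 0.019174)  Y=(-0.074736, 0.353782)  product (-0.024562, 0.082725)
  m=-2: Y*=(0.159290, -0.244609)  Y=(0.051003, 0.007125)  product (0.009867, -0.011341)
  m=-1: Y*=(0.068749, 0.126811)  Y=(-0.025872, 0.372218)  product (-0.048980, 0.022309)
  m=+0: Y*=(0.304678, -0.000000)  Y=(-0.056091, 0.000000)  product (-0.017090, 0.000000)
  m=+1: Y*=(-0.068749, 0.126811)  Y=(0.025872, 0.372218)  product (-0.048980, -0.022309)
  m=+2: Y*=(0.159290, 0.244609)  Y=(0.051003, -0.007125)  product (0.009867, 0.011341)
  m=+3: Y*=(-0.237881, 0.019174)  Y=(0.074736, 0.353782)  product (-0.024562, -0.082725)
  m=+4: Y*=(-0.082270, 0.186043)  Y=(0.406085, -0.115711)  product (-0.011882, 0.085069)
  m=+5: Y*=(-0.264728, -0.342760)  Y=(-0.082606, -0.228438)  product (-0.056431, 0.088788)
  m=+6: Y*=(0.277309, -0.044996)  Y=(-0.069438, 0.030708)  product (-0.017874, 0.011640)
Accumulated sum (-0.316813, -0.000000); after 4π/(2l+1) scaling, (-0.306245, -0.000000) ⇒ P_6 = -0.306245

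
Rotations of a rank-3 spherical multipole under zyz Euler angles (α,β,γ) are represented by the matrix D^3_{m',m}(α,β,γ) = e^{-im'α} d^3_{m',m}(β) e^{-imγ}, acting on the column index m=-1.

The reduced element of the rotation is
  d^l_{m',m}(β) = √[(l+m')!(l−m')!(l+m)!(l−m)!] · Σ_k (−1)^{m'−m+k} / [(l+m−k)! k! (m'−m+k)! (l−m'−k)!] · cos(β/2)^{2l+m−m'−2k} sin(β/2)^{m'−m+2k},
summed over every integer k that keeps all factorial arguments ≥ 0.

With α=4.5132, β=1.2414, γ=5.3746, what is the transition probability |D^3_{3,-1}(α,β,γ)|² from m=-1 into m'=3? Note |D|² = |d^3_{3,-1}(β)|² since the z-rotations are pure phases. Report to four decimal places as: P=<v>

First d^3_{3,-1}(β=1.2414), then the phase factors e^{-i(3)α} and e^{-i(-1)γ}:
Half-angle: c=0.813472, s=0.581605. N=√(720·1·2·24)=185.903201
Admissible k: 0..0 (factorial args all ≥0)
  k=0: (−1)^4·185.9032/(48)·0.8135^2·0.5816^4 = +0.293253
d^3_{3,-1}(1.2414) = +0.293253
|D^3_{3,-1}|² = |d^3_{3,-1}(β)|² = (+0.293253)² = 0.085997 (the z-rotation phases have unit modulus)

P=0.0860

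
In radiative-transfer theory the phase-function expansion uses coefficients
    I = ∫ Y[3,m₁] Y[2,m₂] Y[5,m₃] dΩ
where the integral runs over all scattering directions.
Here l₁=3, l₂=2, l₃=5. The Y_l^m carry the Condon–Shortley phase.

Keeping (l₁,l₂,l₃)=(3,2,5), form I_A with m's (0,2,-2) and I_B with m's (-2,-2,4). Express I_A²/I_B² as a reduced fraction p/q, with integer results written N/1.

5/18

Shared (l₁,l₂,l₃)=(3,2,5): N and (l;000)² cancel in I_A²/I_B².
A: Δ = 0!·6!·4!/11! = 1/2310; Racah Σ t=0..0: t=0:+1/864 = 1/864; ⇒ 3j(3 2 5; 0 2 -2)² = 1/66, sgn -1
B: Δ = 0!·6!·4!/11! = 1/2310; Racah Σ t=0..0: t=0:+1/2880 = 1/2880; ⇒ 3j(3 2 5; -2 -2 4)² = 3/55, sgn -1
I_A²/I_B² = (1/66)/(3/55) = 5/18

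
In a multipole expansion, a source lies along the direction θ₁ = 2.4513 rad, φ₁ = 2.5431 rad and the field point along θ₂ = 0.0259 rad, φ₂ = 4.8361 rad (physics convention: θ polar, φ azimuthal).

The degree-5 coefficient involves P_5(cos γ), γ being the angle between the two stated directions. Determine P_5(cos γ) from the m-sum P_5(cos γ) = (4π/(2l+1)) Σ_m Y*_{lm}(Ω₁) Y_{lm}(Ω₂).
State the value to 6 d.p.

0.415316

Summing Y*_{l m}(θ₁,φ₁)·Y_{l m}(θ₂,φ₂) over m ∈ [−5, 5]; prefactor 4π/(2·5+1) = 1.142397:
  term(m=-5) = 0.00000 + 0.00000j   from Y*(Ω₁)=0.04805 + 0.00722j, Y(Ω₂)=0.00000 + 0.00000j
  term(m=-4) = 0.00000 + 0.00000j   from Y*(Ω₁)=0.13644 + 0.12650j, Y(Ω₂)=0.00000 - 0.00000j
  term(m=-3) = 0.00002 - 0.00001j   from Y*(Ω₁)=0.08658 + 0.37884j, Y(Ω₂)=-0.00002 - 0.00004j
  term(m=-2) = 0.00012 - 0.00094j   from Y*(Ω₁)=-0.15161 + 0.38652j, Y(Ω₂)=-0.00220 + 0.00056j
  term(m=-1) = -0.00089 - 0.00101j   from Y*(Ω₁)=-0.01675 + 0.01142j, Y(Ω₂)=0.00817 + 0.06569j
  term(m=+0) = 0.36505 + 0.00000j   from Y*(Ω₁)=0.39215 + 0.00000j, Y(Ω₂)=0.93090 + 0.00000j
  term(m=+1) = -0.00089 + 0.00101j   from Y*(Ω₁)=0.01675 + 0.01142j, Y(Ω₂)=-0.00817 + 0.06569j
  term(m=+2) = 0.00012 + 0.00094j   from Y*(Ω₁)=-0.15161 - 0.38652j, Y(Ω₂)=-0.00220 - 0.00056j
  term(m=+3) = 0.00002 + 0.00001j   from Y*(Ω₁)=-0.08658 + 0.37884j, Y(Ω₂)=0.00002 - 0.00004j
  term(m=+4) = 0.00000 - 0.00000j   from Y*(Ω₁)=0.13644 - 0.12650j, Y(Ω₂)=0.00000 + 0.00000j
  term(m=+5) = 0.00000 - 0.00000j   from Y*(Ω₁)=-0.04805 + 0.00722j, Y(Ω₂)=-0.00000 + 0.00000j
Σ over m = 0.36355 - 0.00000j; ×(4π/11) → 0.41532 - 0.00000j. Real part: 0.415316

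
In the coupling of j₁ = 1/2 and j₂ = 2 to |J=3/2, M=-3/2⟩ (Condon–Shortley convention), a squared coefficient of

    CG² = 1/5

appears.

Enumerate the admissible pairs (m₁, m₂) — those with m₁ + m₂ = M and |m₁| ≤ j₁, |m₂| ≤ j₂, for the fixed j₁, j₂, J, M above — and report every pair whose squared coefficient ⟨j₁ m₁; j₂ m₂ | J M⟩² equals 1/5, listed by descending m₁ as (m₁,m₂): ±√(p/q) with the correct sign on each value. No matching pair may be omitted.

Admissible pairs with m₁+m₂ = M = -3/2: (-1/2,-1), (1/2,-2)
  (m₁,m₂)=(1/2,-2): CG² = 4/5, CG = +√(4/5)
  (m₁,m₂)=(-1/2,-1): CG² = 1/5, CG = −√(1/5)   ← matches the target
Pairs with CG² = 1/5: (-1/2,-1): −√(1/5)

(-1/2,-1): −√(1/5)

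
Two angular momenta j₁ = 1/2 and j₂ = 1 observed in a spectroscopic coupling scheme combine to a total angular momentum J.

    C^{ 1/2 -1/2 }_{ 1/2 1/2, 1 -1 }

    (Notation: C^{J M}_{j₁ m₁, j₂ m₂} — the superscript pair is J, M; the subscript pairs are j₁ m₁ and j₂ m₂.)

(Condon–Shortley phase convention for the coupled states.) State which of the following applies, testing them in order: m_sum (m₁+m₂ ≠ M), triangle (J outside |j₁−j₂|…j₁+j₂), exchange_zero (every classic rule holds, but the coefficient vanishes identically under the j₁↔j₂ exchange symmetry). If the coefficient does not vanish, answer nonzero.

nonzero

m-sum: m₁+m₂ = 1/2+(-1) = -1/2, M = -1/2  ✓
triangle: |j₁−j₂| = 1/2 ≤ J = 1/2 ≤ j₁+j₂ = 3/2  ✓
exchange: j₁≠j₂ or m₁≠m₂ — the exchange symmetry imposes no constraint here
value check: CG = +√(2/3) = +0.816497 ≠ 0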